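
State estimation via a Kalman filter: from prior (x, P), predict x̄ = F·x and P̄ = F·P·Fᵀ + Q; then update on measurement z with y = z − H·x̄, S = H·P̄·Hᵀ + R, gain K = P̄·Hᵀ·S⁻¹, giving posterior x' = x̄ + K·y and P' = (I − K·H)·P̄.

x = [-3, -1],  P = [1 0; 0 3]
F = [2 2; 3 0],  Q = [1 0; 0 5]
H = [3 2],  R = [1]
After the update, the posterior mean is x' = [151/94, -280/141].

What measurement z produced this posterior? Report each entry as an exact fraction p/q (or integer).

x̄ = F·x = [-8, -9]
P̄ = F·P·Fᵀ + Q = [17 6; 6 14]
S = H·P̄·Hᵀ + R = [282]
K = P̄·Hᵀ·S⁻¹ = [21/94; 23/141]
x' − x̄ = [903/94, 989/141] = K·y
y = (KᵀK)⁻¹·Kᵀ·(x' − x̄) = [43]
z = y + H·x̄ = [43] + [-42] = [1]

z = [1]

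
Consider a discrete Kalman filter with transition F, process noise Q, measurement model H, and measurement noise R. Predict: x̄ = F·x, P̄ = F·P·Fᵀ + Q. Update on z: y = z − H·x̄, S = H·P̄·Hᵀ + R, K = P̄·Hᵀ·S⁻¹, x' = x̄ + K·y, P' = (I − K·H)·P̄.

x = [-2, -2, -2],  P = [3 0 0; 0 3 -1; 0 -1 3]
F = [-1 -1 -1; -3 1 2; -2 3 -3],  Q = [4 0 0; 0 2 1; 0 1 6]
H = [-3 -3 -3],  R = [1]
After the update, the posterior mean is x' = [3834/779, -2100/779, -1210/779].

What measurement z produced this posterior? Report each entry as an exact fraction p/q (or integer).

z = [-2]

x̄ = F·x = [6, 0, 4]
P̄ = F·P·Fᵀ + Q = [11 3 6; 3 40 7; 6 7 90]
S = H·P̄·Hᵀ + R = [1558]
K = P̄·Hᵀ·S⁻¹ = [-30/779; -75/779; -309/1558]
x' − x̄ = [-840/779, -2100/779, -4326/779] = K·y
y = (KᵀK)⁻¹·Kᵀ·(x' − x̄) = [28]
z = y + H·x̄ = [28] + [-30] = [-2]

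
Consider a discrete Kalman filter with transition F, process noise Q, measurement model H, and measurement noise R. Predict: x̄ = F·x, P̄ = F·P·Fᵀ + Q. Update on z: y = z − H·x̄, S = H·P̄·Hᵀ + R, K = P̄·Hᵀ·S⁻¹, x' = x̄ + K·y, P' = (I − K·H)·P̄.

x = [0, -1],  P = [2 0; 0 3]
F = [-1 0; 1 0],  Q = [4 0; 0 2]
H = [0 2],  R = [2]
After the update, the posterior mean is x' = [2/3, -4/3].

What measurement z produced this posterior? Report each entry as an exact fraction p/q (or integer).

z = [-3]

x̄ = F·x = [0, 0]
P̄ = F·P·Fᵀ + Q = [6 -2; -2 4]
S = H·P̄·Hᵀ + R = [18]
K = P̄·Hᵀ·S⁻¹ = [-2/9; 4/9]
x' − x̄ = [2/3, -4/3] = K·y
y = (KᵀK)⁻¹·Kᵀ·(x' − x̄) = [-3]
z = y + H·x̄ = [-3] + [0] = [-3]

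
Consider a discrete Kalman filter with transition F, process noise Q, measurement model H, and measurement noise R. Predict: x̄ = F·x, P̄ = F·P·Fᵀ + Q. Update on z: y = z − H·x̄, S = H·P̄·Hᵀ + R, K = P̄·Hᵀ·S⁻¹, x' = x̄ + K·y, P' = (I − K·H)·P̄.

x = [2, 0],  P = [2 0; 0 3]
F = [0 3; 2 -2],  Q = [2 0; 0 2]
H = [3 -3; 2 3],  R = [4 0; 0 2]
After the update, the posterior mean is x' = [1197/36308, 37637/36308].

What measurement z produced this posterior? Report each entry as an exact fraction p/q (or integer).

z = [-3, 3]

x̄ = F·x = [0, 4]
P̄ = F·P·Fᵀ + Q = [29 -18; -18 22]
S = H·P̄·Hᵀ + R = [787 -78; -78 100]
K = P̄·Hᵀ·S⁻¹ = [3603/18154 7073/36308; -2415/18154 7125/36308]
x' − x̄ = [1197/36308, -107595/36308] = K·y
y = (KᵀK)⁻¹·Kᵀ·(x' − x̄) = [9, -9]
z = y + H·x̄ = [9, -9] + [-12, 12] = [-3, 3]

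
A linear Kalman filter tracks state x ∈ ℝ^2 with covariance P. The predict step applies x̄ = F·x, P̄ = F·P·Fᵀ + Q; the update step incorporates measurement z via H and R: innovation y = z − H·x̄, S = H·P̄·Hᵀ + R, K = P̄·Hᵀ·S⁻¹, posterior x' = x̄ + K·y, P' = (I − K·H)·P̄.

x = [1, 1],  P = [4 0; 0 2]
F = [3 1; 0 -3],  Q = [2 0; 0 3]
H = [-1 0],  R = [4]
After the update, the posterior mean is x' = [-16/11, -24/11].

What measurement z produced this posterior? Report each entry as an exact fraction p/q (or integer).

x̄ = F·x = [4, -3]
P̄ = F·P·Fᵀ + Q = [40 -6; -6 21]
S = H·P̄·Hᵀ + R = [44]
K = P̄·Hᵀ·S⁻¹ = [-10/11; 3/22]
x' − x̄ = [-60/11, 9/11] = K·y
y = (KᵀK)⁻¹·Kᵀ·(x' − x̄) = [6]
z = y + H·x̄ = [6] + [-4] = [2]

z = [2]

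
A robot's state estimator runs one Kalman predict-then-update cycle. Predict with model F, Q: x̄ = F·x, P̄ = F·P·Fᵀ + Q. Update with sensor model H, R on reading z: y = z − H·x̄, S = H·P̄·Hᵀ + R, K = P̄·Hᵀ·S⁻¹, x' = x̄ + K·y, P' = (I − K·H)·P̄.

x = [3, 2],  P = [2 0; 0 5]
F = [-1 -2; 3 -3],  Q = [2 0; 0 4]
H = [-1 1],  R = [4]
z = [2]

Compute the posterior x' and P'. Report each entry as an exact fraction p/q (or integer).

x̄ = F·x = [-7, 3]
P̄ = F·P·Fᵀ + Q = [24 24; 24 67]
y = z − H·x̄ = [-8]
S = H·P̄·Hᵀ + R = [47]
K = P̄·Hᵀ·S⁻¹ = [0; 43/47]
x' = x̄ + K·y = [-7, -203/47]
P' = (I − K·H)·P̄ = [24 24; 24 1300/47]

x' = [-7, -203/47]
P' = [24 24; 24 1300/47]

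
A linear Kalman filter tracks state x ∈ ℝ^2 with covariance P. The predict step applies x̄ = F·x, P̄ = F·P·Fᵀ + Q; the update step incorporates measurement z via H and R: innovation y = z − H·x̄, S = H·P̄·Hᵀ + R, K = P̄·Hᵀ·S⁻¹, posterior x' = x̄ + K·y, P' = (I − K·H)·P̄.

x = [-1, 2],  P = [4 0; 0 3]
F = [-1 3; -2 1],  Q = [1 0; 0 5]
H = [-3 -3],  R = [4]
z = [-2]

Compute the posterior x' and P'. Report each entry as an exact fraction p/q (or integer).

x̄ = F·x = [7, 4]
P̄ = F·P·Fᵀ + Q = [32 17; 17 24]
y = z − H·x̄ = [31]
S = H·P̄·Hᵀ + R = [814]
K = P̄·Hᵀ·S⁻¹ = [-147/814; -123/814]
x' = x̄ + K·y = [1141/814, -557/814]
P' = (I − K·H)·P̄ = [4439/814 -4243/814; -4243/814 4407/814]

x' = [1141/814, -557/814]
P' = [4439/814 -4243/814; -4243/814 4407/814]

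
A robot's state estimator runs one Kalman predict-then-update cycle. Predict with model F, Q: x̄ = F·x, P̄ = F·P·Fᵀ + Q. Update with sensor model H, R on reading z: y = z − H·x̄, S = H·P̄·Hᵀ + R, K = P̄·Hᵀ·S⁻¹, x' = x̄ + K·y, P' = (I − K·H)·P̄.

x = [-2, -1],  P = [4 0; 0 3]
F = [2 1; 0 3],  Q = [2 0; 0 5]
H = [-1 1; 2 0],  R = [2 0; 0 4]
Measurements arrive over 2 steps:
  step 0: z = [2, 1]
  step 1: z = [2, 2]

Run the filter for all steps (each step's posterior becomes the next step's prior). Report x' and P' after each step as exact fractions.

step 0: x̄ = F·x = [-5, -3]
step 0: P̄ = F·P·Fᵀ + Q = [21 9; 9 32]
step 0: y = z − H·x̄ = [0, 11]
step 0: S = H·P̄·Hᵀ + R = [37 -24; -24 88]
step 0: K = P̄·Hᵀ·S⁻¹ = [-6/335 633/1340; 307/335 609/1340]
step 0: x' = x̄ + K·y = [263/1340, 2679/1340]
step 0: P' = (I − K·H)·P̄ = [633/670 609/670; 609/670 1837/670]
step 1: x̄ = F·x = [641/268, 8037/1340]
step 1: P̄ = F·P·Fᵀ + Q = [1629/134 1833/134; 1833/134 19883/670]
step 1: y = z − H·x̄ = [-538/335, -373/134]
step 1: S = H·P̄·Hᵀ + R = [5519/335 204/67; 204/67 3526/67]
step 1: K = P̄·Hᵀ·S⁻¹ = [1020/143671 132633/287342; 11551/13061 12243/26122]
step 1: x' = x̄ + K·y = [314791/287342, 85493/26122]
step 1: P' = (I − K·H)·P̄ = [132633/143671 12243/13061; 12243/13061 35345/13061]

step 0: x' = [263/1340, 2679/1340], P' = [633/670 609/670; 609/670 1837/670]
step 1: x' = [314791/287342, 85493/26122], P' = [132633/143671 12243/13061; 12243/13061 35345/13061]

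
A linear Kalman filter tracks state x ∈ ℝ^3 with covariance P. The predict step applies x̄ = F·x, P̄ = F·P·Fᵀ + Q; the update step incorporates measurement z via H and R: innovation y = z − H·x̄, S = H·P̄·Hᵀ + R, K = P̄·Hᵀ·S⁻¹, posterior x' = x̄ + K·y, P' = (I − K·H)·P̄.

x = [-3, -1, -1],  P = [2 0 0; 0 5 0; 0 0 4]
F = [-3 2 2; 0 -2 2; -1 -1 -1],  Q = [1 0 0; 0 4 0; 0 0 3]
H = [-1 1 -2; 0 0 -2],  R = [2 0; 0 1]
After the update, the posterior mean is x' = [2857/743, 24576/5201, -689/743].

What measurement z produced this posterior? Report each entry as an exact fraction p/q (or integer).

x̄ = F·x = [5, 0, 5]
P̄ = F·P·Fᵀ + Q = [55 -4 -12; -4 40 2; -12 2 14]
S = H·P̄·Hᵀ + R = [105 28; 28 57]
K = P̄·Hᵀ·S⁻¹ = [-381/743 500/743; 2392/5201 -220/743; -2/743 -364/743]
x' − x̄ = [-858/743, 24576/5201, -4404/743] = K·y
y = (KᵀK)⁻¹·Kᵀ·(x' − x̄) = [18, 12]
z = y + H·x̄ = [18, 12] + [-15, -10] = [3, 2]

z = [3, 2]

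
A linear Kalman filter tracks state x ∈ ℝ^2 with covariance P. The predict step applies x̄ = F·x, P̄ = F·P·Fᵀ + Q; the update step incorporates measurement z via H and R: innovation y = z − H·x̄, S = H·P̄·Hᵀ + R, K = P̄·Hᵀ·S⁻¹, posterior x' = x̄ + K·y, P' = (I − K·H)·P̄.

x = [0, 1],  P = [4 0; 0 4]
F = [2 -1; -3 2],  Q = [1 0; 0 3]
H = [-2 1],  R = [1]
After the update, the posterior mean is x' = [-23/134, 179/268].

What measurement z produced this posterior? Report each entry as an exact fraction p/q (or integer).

x̄ = F·x = [-1, 2]
P̄ = F·P·Fᵀ + Q = [21 -32; -32 55]
S = H·P̄·Hᵀ + R = [268]
K = P̄·Hᵀ·S⁻¹ = [-37/134; 119/268]
x' − x̄ = [111/134, -357/268] = K·y
y = (KᵀK)⁻¹·Kᵀ·(x' − x̄) = [-3]
z = y + H·x̄ = [-3] + [4] = [1]

z = [1]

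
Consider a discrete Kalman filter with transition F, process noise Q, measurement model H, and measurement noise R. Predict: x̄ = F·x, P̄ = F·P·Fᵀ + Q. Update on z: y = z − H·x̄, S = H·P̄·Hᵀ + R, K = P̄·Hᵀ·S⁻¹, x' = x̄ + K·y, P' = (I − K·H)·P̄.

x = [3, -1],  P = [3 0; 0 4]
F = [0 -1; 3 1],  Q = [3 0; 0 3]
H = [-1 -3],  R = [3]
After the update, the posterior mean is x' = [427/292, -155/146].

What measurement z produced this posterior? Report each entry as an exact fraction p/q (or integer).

z = [2]

x̄ = F·x = [1, 8]
P̄ = F·P·Fᵀ + Q = [7 -4; -4 34]
S = H·P̄·Hᵀ + R = [292]
K = P̄·Hᵀ·S⁻¹ = [5/292; -49/146]
x' − x̄ = [135/292, -1323/146] = K·y
y = (KᵀK)⁻¹·Kᵀ·(x' − x̄) = [27]
z = y + H·x̄ = [27] + [-25] = [2]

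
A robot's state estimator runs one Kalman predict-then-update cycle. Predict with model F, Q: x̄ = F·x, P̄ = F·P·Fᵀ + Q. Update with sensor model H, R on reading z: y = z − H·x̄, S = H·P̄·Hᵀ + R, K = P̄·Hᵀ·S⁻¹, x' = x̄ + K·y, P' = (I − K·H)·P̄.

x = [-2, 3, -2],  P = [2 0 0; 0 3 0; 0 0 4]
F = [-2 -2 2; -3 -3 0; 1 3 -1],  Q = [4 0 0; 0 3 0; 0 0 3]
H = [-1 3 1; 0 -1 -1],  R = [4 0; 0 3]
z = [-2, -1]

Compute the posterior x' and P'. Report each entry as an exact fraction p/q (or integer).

x' = [-306/59, -1378/295, 1966/295]
P' = [2080/59 1116/59 -1212/59; 1116/59 6723/590 -7701/590; -1212/59 -7701/590 9867/590]

x̄ = F·x = [-6, -3, 9]
P̄ = F·P·Fᵀ + Q = [40 30 -30; 30 48 -33; -30 -33 36]
y = z − H·x̄ = [-8, 5]
S = H·P̄·Hᵀ + R = [194 -48; -48 21]
K = P̄·Hᵀ·S⁻¹ = [14/59 32/59; 327/590 163/295; -279/590 -361/295]
x' = x̄ + K·y = [-306/59, -1378/295, 1966/295]
P' = (I − K·H)·P̄ = [2080/59 1116/59 -1212/59; 1116/59 6723/590 -7701/590; -1212/59 -7701/590 9867/590]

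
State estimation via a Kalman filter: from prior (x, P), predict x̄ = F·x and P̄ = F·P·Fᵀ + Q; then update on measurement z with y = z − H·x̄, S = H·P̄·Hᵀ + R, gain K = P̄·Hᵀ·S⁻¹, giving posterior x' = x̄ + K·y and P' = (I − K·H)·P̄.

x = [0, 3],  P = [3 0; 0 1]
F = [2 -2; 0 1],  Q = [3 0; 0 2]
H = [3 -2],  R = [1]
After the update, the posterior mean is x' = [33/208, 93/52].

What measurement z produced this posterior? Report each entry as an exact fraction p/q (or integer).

x̄ = F·x = [-6, 3]
P̄ = F·P·Fᵀ + Q = [19 -2; -2 3]
S = H·P̄·Hᵀ + R = [208]
K = P̄·Hᵀ·S⁻¹ = [61/208; -3/52]
x' − x̄ = [1281/208, -63/52] = K·y
y = (KᵀK)⁻¹·Kᵀ·(x' − x̄) = [21]
z = y + H·x̄ = [21] + [-24] = [-3]

z = [-3]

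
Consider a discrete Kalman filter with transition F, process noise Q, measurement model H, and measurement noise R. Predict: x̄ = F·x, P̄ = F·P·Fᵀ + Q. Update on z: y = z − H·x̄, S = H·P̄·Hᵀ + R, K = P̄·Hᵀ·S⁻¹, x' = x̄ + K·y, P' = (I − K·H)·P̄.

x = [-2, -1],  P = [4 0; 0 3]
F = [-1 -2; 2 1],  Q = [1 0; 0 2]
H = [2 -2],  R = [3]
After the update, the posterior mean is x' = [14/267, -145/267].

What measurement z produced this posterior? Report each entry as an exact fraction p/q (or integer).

x̄ = F·x = [4, -5]
P̄ = F·P·Fᵀ + Q = [17 -14; -14 21]
S = H·P̄·Hᵀ + R = [267]
K = P̄·Hᵀ·S⁻¹ = [62/267; -70/267]
x' − x̄ = [-1054/267, 1190/267] = K·y
y = (KᵀK)⁻¹·Kᵀ·(x' − x̄) = [-17]
z = y + H·x̄ = [-17] + [18] = [1]

z = [1]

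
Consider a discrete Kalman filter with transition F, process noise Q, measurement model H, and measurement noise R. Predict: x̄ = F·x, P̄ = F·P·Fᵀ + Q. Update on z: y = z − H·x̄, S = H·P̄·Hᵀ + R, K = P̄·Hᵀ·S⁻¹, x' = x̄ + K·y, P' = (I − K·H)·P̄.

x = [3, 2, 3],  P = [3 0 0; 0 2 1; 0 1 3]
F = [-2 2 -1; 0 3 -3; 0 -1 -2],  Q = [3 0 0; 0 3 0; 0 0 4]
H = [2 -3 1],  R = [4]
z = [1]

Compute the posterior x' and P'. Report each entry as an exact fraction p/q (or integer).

x' = [-60/13, -558/91, -109/13]
P' = [565/26 369/26 -19/26; 369/26 2211/182 177/26; -19/26 177/26 565/26]

x̄ = F·x = [-5, -3, -8]
P̄ = F·P·Fᵀ + Q = [22 12 -1; 12 30 9; -1 9 22]
y = z − H·x̄ = [10]
S = H·P̄·Hᵀ + R = [182]
K = P̄·Hᵀ·S⁻¹ = [1/26; -57/182; -1/26]
x' = x̄ + K·y = [-60/13, -558/91, -109/13]
P' = (I − K·H)·P̄ = [565/26 369/26 -19/26; 369/26 2211/182 177/26; -19/26 177/26 565/26]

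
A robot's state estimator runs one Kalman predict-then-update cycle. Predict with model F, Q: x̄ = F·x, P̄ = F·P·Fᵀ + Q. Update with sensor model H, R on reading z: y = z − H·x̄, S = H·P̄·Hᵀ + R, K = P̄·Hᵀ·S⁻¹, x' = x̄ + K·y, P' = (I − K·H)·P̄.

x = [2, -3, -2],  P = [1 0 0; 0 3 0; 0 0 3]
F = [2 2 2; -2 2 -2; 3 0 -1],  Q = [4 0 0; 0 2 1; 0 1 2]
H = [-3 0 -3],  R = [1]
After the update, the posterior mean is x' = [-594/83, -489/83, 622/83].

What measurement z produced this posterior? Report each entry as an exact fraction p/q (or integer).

x̄ = F·x = [-6, -6, 8]
P̄ = F·P·Fᵀ + Q = [32 -4 0; -4 30 1; 0 1 14]
S = H·P̄·Hᵀ + R = [415]
K = P̄·Hᵀ·S⁻¹ = [-96/415; 9/415; -42/415]
x' − x̄ = [-96/83, 9/83, -42/83] = K·y
y = (KᵀK)⁻¹·Kᵀ·(x' − x̄) = [5]
z = y + H·x̄ = [5] + [-6] = [-1]

z = [-1]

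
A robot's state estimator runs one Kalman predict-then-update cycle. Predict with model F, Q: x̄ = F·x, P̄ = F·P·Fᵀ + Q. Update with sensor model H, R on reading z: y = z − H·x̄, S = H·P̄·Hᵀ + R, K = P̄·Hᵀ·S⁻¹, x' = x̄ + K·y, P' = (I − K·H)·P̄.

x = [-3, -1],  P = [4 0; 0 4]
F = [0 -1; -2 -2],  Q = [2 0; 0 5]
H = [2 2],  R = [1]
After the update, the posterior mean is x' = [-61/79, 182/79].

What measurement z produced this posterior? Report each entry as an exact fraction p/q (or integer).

z = [3]

x̄ = F·x = [1, 8]
P̄ = F·P·Fᵀ + Q = [6 8; 8 37]
S = H·P̄·Hᵀ + R = [237]
K = P̄·Hᵀ·S⁻¹ = [28/237; 30/79]
x' − x̄ = [-140/79, -450/79] = K·y
y = (KᵀK)⁻¹·Kᵀ·(x' − x̄) = [-15]
z = y + H·x̄ = [-15] + [18] = [3]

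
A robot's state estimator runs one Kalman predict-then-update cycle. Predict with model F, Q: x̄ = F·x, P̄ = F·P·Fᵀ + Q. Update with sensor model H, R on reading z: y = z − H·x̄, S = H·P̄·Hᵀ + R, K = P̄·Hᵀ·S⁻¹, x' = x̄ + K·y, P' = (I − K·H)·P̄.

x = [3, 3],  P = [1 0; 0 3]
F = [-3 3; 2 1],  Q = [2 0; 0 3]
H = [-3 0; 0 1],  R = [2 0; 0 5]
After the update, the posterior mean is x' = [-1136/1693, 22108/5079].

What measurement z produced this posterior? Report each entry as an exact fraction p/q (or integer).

z = [2, 2]

x̄ = F·x = [0, 9]
P̄ = F·P·Fᵀ + Q = [38 3; 3 10]
S = H·P̄·Hᵀ + R = [344 -9; -9 15]
K = P̄·Hᵀ·S⁻¹ = [-561/1693 2/1693; -15/1693 3359/5079]
x' − x̄ = [-1136/1693, -23603/5079] = K·y
y = (KᵀK)⁻¹·Kᵀ·(x' − x̄) = [2, -7]
z = y + H·x̄ = [2, -7] + [0, 9] = [2, 2]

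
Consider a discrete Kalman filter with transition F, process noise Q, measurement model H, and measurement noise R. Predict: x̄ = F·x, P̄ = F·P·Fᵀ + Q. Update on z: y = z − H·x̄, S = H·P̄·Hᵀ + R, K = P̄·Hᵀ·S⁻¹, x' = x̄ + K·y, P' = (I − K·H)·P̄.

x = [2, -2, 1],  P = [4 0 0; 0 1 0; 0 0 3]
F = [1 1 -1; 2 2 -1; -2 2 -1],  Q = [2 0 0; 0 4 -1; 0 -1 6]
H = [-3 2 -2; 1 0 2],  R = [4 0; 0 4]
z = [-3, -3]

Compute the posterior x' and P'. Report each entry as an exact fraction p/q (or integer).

x' = [-1359/1453, -5660/1453, -1652/1453]
P' = [13044/1453 13982/1453 -5974/1453; 13982/1453 17230/1453 -5332/1453; -5974/1453 -5332/1453 3960/1453]

x̄ = F·x = [-1, -1, -9]
P̄ = F·P·Fᵀ + Q = [10 13 -3; 13 27 -10; -3 -10 29]
y = z − H·x̄ = [-22, 16]
S = H·P̄·Hᵀ + R = [206 -136; -136 118]
K = P̄·Hᵀ·S⁻¹ = [195/1453 274/1453; 1589/2906 1659/2906; -331/2906 973/2906]
x' = x̄ + K·y = [-1359/1453, -5660/1453, -1652/1453]
P' = (I − K·H)·P̄ = [13044/1453 13982/1453 -5974/1453; 13982/1453 17230/1453 -5332/1453; -5974/1453 -5332/1453 3960/1453]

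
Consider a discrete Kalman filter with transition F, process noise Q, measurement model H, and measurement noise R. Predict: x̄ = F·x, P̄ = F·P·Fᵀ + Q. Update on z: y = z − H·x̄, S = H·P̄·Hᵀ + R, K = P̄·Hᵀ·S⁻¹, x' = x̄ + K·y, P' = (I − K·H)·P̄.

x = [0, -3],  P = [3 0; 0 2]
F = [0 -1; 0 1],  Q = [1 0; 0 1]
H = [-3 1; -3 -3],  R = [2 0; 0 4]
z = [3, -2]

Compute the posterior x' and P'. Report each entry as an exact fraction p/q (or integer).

x' = [-108/233, 204/233]
P' = [67/466 -23/466; -23/466 147/466]

x̄ = F·x = [3, -3]
P̄ = F·P·Fᵀ + Q = [3 -2; -2 3]
y = z − H·x̄ = [15, -2]
S = H·P̄·Hᵀ + R = [44 6; 6 22]
K = P̄·Hᵀ·S⁻¹ = [-56/233 -33/466; 54/233 -93/466]
x' = x̄ + K·y = [-108/233, 204/233]
P' = (I − K·H)·P̄ = [67/466 -23/466; -23/466 147/466]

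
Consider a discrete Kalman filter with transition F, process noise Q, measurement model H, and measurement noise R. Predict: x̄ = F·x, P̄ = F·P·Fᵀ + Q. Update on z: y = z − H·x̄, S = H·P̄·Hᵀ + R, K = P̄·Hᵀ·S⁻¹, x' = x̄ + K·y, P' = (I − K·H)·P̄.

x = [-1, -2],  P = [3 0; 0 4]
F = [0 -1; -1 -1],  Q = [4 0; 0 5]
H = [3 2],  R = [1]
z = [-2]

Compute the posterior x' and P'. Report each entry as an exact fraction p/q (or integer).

x̄ = F·x = [2, 3]
P̄ = F·P·Fᵀ + Q = [8 4; 4 12]
y = z − H·x̄ = [-14]
S = H·P̄·Hᵀ + R = [169]
K = P̄·Hᵀ·S⁻¹ = [32/169; 36/169]
x' = x̄ + K·y = [-110/169, 3/169]
P' = (I − K·H)·P̄ = [328/169 -476/169; -476/169 732/169]

x' = [-110/169, 3/169]
P' = [328/169 -476/169; -476/169 732/169]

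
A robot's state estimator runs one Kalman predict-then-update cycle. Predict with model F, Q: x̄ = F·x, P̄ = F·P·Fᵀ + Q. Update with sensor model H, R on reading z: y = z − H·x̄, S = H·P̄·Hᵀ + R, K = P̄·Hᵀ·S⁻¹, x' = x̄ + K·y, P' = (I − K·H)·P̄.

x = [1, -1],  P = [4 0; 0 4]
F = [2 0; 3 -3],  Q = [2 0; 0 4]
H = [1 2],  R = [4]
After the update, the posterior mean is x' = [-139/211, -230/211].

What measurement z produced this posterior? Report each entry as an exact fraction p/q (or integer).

x̄ = F·x = [2, 6]
P̄ = F·P·Fᵀ + Q = [18 24; 24 76]
S = H·P̄·Hᵀ + R = [422]
K = P̄·Hᵀ·S⁻¹ = [33/211; 88/211]
x' − x̄ = [-561/211, -1496/211] = K·y
y = (KᵀK)⁻¹·Kᵀ·(x' − x̄) = [-17]
z = y + H·x̄ = [-17] + [14] = [-3]

z = [-3]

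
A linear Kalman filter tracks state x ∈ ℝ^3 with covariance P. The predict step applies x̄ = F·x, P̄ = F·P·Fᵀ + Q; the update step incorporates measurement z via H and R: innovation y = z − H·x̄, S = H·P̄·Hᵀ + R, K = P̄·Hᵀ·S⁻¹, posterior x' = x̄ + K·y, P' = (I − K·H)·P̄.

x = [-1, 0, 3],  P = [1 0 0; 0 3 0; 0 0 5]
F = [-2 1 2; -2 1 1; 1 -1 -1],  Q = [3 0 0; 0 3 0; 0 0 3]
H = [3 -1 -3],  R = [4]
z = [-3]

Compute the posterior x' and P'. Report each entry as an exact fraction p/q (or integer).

x' = [28/505, 281/505, 394/505]
P' = [1226/505 797/505 803/505; 797/505 3219/505 -364/505; 803/505 -364/505 1019/505]

x̄ = F·x = [8, 5, -4]
P̄ = F·P·Fᵀ + Q = [30 17 -15; 17 15 -10; -15 -10 12]
y = z − H·x̄ = [-34]
S = H·P̄·Hᵀ + R = [505]
K = P̄·Hᵀ·S⁻¹ = [118/505; 66/505; -71/505]
x' = x̄ + K·y = [28/505, 281/505, 394/505]
P' = (I − K·H)·P̄ = [1226/505 797/505 803/505; 797/505 3219/505 -364/505; 803/505 -364/505 1019/505]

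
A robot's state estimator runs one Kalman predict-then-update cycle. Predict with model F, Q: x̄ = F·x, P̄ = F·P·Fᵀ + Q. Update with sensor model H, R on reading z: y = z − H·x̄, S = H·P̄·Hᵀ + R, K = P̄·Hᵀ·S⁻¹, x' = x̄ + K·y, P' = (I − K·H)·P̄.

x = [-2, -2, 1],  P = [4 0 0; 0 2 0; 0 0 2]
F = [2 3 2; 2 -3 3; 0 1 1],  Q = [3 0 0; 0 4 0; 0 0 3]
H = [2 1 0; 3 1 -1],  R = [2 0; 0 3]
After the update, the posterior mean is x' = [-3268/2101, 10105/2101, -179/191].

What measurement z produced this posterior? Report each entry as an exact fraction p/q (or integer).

z = [1, 2]

x̄ = F·x = [-8, 5, -1]
P̄ = F·P·Fᵀ + Q = [45 10 10; 10 56 0; 10 0 7]
S = H·P̄·Hᵀ + R = [278 356; 356 471]
K = P̄·Hᵀ·S⁻¹ = [-480/2101 965/2101; 2590/2101 -1574/2101; 56/191 -33/191]
x' − x̄ = [13540/2101, -400/2101, 12/191] = K·y
y = (KᵀK)⁻¹·Kᵀ·(x' − x̄) = [12, 20]
z = y + H·x̄ = [12, 20] + [-11, -18] = [1, 2]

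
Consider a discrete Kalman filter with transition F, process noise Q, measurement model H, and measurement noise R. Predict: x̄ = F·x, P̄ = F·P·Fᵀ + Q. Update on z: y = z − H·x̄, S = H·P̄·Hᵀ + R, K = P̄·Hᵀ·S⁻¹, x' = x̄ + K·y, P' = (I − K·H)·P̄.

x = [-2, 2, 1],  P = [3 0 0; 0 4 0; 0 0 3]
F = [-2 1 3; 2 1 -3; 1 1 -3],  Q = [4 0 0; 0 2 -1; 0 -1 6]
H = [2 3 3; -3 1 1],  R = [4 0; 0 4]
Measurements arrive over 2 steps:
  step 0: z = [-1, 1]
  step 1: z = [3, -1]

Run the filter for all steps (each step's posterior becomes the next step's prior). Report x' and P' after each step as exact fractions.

step 0: x̄ = F·x = [9, -5, -3]
step 0: P̄ = F·P·Fᵀ + Q = [47 -35 -29; -35 45 36; -29 36 40]
step 0: y = z − H·x̄ = [5, 36]
step 0: S = H·P̄·Hᵀ + R = [837 637; 637 968]
step 0: K = P̄·Hᵀ·S⁻¹ = [35721/404447 -109159/404447; 48982/404447 45481/404447; 60729/404447 28141/404447]
step 0: x' = x̄ + K·y = [-111096/404447, -140009/404447, 103380/404447]
step 0: P' = (I − K·H)·P̄ = [132072/404447 -31804/404447 -8616/404447; -31804/404447 1266763/404447 -1180251/404447; -8616/404447 -1180251/404447 1266967/404447]
step 1: x̄ = F·x = [392323/404447, -672341/404447, -561245/404447]
step 1: P̄ = F·P·Fᵀ + Q = [7964644/404447 -10767620/404447 -10445824/404447; -10767620/404447 21064330/404447 19592801/404447; -10445824/404447 19592801/404447 22297814/404447]
step 1: y = z − H·x̄ = [242909/23791, 2006108/404447]
step 1: S = H·P̄·Hᵀ + R = [30696750/23791 20491146/23791; 20491146/23791 283127994/404447]
step 1: K = P̄·Hᵀ·S⁻¹ = [8412641/100737671 -237599113/906639039; 69155045/604426026 106005731/906639039; 285522977/1813278078 58844594/906639039]
step 1: x' = x̄ + K·y = [473986250/906639039, 155506699/1813278078, 982718825/1813278078]
step 1: P' = (I − K·H)·P̄ = [95577104/302213013 -25973894/302213013 -12280834/906639039; -25973894/302213013 519264141/201475342 -4292861513/1813278078; -12280834/906639039 -4292861513/1813278078 1563311087/604426026]

step 0: x' = [-111096/404447, -140009/404447, 103380/404447], P' = [132072/404447 -31804/404447 -8616/404447; -31804/404447 1266763/404447 -1180251/404447; -8616/404447 -1180251/404447 1266967/404447]
step 1: x' = [473986250/906639039, 155506699/1813278078, 982718825/1813278078], P' = [95577104/302213013 -25973894/302213013 -12280834/906639039; -25973894/302213013 519264141/201475342 -4292861513/1813278078; -12280834/906639039 -4292861513/1813278078 1563311087/604426026]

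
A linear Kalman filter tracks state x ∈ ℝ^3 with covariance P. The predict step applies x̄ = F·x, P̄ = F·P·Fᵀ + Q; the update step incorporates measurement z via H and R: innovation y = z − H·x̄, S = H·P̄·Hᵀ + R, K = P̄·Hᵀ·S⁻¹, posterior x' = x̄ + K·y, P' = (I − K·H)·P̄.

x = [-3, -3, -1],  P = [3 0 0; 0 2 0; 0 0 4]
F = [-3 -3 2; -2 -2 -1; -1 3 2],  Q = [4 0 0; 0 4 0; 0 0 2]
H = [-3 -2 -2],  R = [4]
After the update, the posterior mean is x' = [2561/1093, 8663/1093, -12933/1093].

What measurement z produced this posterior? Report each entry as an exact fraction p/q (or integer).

x̄ = F·x = [16, 13, -8]
P̄ = F·P·Fᵀ + Q = [65 22 7; 22 28 -14; 7 -14 39]
S = H·P̄·Hᵀ + R = [1093]
K = P̄·Hᵀ·S⁻¹ = [-253/1093; -94/1093; -71/1093]
x' − x̄ = [-14927/1093, -5546/1093, -4189/1093] = K·y
y = (KᵀK)⁻¹·Kᵀ·(x' − x̄) = [59]
z = y + H·x̄ = [59] + [-58] = [1]

z = [1]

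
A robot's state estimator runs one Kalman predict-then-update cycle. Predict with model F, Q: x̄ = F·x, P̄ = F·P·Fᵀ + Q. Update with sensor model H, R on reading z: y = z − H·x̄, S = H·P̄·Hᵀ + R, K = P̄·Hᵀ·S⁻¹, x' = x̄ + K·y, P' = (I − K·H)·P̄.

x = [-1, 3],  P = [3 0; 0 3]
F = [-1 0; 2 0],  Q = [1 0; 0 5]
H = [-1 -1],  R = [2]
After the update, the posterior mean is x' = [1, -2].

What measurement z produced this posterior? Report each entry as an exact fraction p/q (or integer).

z = [1]

x̄ = F·x = [1, -2]
P̄ = F·P·Fᵀ + Q = [4 -6; -6 17]
S = H·P̄·Hᵀ + R = [11]
K = P̄·Hᵀ·S⁻¹ = [2/11; -1]
x' − x̄ = [0, 0] = K·y
y = (KᵀK)⁻¹·Kᵀ·(x' − x̄) = [0]
z = y + H·x̄ = [0] + [1] = [1]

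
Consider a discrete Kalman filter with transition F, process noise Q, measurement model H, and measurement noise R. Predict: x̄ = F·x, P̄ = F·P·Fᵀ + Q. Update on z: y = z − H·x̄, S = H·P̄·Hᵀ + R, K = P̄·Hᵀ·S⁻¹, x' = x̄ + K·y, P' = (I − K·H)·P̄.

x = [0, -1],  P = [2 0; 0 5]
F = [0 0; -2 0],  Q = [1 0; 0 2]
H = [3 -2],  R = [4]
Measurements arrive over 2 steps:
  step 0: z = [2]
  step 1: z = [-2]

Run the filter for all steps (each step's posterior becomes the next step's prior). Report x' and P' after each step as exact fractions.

step 0: x̄ = F·x = [0, 0]
step 0: P̄ = F·P·Fᵀ + Q = [1 0; 0 10]
step 0: y = z − H·x̄ = [2]
step 0: S = H·P̄·Hᵀ + R = [53]
step 0: K = P̄·Hᵀ·S⁻¹ = [3/53; -20/53]
step 0: x' = x̄ + K·y = [6/53, -40/53]
step 0: P' = (I − K·H)·P̄ = [44/53 60/53; 60/53 130/53]
step 1: x̄ = F·x = [0, -12/53]
step 1: P̄ = F·P·Fᵀ + Q = [1 0; 0 282/53]
step 1: y = z − H·x̄ = [-130/53]
step 1: S = H·P̄·Hᵀ + R = [1817/53]
step 1: K = P̄·Hᵀ·S⁻¹ = [159/1817; -564/1817]
step 1: x' = x̄ + K·y = [-390/1817, 972/1817]
step 1: P' = (I − K·H)·P̄ = [1340/1817 1692/1817; 1692/1817 3666/1817]

step 0: x' = [6/53, -40/53], P' = [44/53 60/53; 60/53 130/53]
step 1: x' = [-390/1817, 972/1817], P' = [1340/1817 1692/1817; 1692/1817 3666/1817]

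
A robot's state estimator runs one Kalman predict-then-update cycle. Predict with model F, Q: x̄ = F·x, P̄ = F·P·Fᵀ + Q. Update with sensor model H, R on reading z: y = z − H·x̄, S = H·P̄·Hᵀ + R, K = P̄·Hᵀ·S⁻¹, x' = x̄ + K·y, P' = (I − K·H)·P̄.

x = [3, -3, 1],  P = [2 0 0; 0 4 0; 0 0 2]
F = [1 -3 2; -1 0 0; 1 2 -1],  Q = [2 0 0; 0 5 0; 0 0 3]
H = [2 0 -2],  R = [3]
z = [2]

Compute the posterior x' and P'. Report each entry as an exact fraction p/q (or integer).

x̄ = F·x = [14, -3, -4]
P̄ = F·P·Fᵀ + Q = [48 -2 -26; -2 7 -2; -26 -2 23]
y = z − H·x̄ = [-34]
S = H·P̄·Hᵀ + R = [495]
K = P̄·Hᵀ·S⁻¹ = [148/495; 0; -98/495]
x' = x̄ + K·y = [1898/495, -3, 1352/495]
P' = (I − K·H)·P̄ = [1856/495 -2 1634/495; -2 7 -2; 1634/495 -2 1781/495]

x' = [1898/495, -3, 1352/495]
P' = [1856/495 -2 1634/495; -2 7 -2; 1634/495 -2 1781/495]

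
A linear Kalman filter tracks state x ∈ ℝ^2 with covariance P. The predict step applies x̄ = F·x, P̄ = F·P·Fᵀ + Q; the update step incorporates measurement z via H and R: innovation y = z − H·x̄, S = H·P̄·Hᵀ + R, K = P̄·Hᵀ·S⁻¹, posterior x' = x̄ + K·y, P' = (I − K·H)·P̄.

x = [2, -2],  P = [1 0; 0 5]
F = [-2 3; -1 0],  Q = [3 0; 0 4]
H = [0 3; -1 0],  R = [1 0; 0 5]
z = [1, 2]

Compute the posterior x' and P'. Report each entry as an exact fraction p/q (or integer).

x̄ = F·x = [-10, -2]
P̄ = F·P·Fᵀ + Q = [52 2; 2 5]
y = z − H·x̄ = [7, -8]
S = H·P̄·Hᵀ + R = [46 -6; -6 57]
K = P̄·Hᵀ·S⁻¹ = [5/431 -1178/1293; 281/862 -1/1293]
x' = x̄ + K·y = [-3401/1293, 745/2586]
P' = (I − K·H)·P̄ = [5890/1293 5/1293; 5/1293 281/2586]

x' = [-3401/1293, 745/2586]
P' = [5890/1293 5/1293; 5/1293 281/2586]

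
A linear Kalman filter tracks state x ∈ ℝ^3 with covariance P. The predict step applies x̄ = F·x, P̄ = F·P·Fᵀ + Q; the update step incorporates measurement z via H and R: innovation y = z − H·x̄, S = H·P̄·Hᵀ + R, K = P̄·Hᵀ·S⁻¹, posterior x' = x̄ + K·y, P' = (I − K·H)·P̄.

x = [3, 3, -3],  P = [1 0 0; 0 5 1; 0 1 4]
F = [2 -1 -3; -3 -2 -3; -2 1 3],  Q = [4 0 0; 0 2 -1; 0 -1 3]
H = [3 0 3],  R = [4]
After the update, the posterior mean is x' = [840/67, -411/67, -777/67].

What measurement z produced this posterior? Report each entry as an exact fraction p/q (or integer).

x̄ = F·x = [12, -6, -12]
P̄ = F·P·Fᵀ + Q = [55 49 -51; 49 79 -50; -51 -50 54]
S = H·P̄·Hᵀ + R = [67]
K = P̄·Hᵀ·S⁻¹ = [12/67; -3/67; 9/67]
x' − x̄ = [36/67, -9/67, 27/67] = K·y
y = (KᵀK)⁻¹·Kᵀ·(x' − x̄) = [3]
z = y + H·x̄ = [3] + [0] = [3]

z = [3]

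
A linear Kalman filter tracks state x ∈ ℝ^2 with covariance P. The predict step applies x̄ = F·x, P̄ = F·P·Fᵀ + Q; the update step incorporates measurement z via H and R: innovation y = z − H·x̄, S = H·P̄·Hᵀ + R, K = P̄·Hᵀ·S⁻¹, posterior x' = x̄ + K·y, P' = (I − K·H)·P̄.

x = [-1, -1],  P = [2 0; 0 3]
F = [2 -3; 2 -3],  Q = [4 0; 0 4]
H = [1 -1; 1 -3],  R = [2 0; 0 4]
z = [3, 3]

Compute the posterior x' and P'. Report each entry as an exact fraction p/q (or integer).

x̄ = F·x = [1, 1]
P̄ = F·P·Fᵀ + Q = [39 35; 35 39]
y = z − H·x̄ = [3, 5]
S = H·P̄·Hᵀ + R = [10 16; 16 184]
K = P̄·Hᵀ·S⁻¹ = [112/99 -181/396; 4/11 -21/44]
x' = x̄ + K·y = [835/396, -13/44]
P' = (I − K·H)·P̄ = [853/198 45/22; 45/22 29/22]

x' = [835/396, -13/44]
P' = [853/198 45/22; 45/22 29/22]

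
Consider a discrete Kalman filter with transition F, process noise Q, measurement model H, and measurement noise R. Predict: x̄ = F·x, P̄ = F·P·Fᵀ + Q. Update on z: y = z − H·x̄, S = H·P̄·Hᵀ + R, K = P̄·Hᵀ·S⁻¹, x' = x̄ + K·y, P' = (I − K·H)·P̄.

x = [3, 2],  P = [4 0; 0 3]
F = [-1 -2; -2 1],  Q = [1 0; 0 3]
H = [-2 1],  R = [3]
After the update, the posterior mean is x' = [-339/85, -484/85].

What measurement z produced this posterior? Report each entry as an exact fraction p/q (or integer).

z = [2]

x̄ = F·x = [-7, -4]
P̄ = F·P·Fᵀ + Q = [17 2; 2 22]
S = H·P̄·Hᵀ + R = [85]
K = P̄·Hᵀ·S⁻¹ = [-32/85; 18/85]
x' − x̄ = [256/85, -144/85] = K·y
y = (KᵀK)⁻¹·Kᵀ·(x' − x̄) = [-8]
z = y + H·x̄ = [-8] + [10] = [2]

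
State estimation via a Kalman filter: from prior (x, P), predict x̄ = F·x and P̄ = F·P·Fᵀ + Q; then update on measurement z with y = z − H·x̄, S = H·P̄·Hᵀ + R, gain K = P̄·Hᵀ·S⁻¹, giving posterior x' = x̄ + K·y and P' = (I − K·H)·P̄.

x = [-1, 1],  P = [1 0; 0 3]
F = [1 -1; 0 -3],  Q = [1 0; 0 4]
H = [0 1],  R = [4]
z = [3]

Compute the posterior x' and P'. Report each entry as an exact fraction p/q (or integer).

x̄ = F·x = [-2, -3]
P̄ = F·P·Fᵀ + Q = [5 9; 9 31]
y = z − H·x̄ = [6]
S = H·P̄·Hᵀ + R = [35]
K = P̄·Hᵀ·S⁻¹ = [9/35; 31/35]
x' = x̄ + K·y = [-16/35, 81/35]
P' = (I − K·H)·P̄ = [94/35 36/35; 36/35 124/35]

x' = [-16/35, 81/35]
P' = [94/35 36/35; 36/35 124/35]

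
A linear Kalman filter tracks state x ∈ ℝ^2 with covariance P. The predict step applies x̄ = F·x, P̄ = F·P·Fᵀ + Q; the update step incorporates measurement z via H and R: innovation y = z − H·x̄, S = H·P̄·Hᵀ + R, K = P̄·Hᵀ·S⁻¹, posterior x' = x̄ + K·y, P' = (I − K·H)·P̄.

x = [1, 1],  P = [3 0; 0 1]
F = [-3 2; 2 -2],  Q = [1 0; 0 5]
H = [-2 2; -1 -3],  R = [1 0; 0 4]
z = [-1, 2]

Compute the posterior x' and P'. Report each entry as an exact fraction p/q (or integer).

x̄ = F·x = [-1, 0]
P̄ = F·P·Fᵀ + Q = [32 -22; -22 21]
y = z − H·x̄ = [-3, 1]
S = H·P̄·Hᵀ + R = [389 -150; -150 93]
K = P̄·Hᵀ·S⁻¹ = [-1648/4559 -2974/13677; 616/4559 -3049/13677]
x' = x̄ + K·y = [-1819/13677, -8593/13677]
P' = (I − K·H)·P̄ = [4828/13677 2356/13677; 2356/13677 3280/13677]

x' = [-1819/13677, -8593/13677]
P' = [4828/13677 2356/13677; 2356/13677 3280/13677]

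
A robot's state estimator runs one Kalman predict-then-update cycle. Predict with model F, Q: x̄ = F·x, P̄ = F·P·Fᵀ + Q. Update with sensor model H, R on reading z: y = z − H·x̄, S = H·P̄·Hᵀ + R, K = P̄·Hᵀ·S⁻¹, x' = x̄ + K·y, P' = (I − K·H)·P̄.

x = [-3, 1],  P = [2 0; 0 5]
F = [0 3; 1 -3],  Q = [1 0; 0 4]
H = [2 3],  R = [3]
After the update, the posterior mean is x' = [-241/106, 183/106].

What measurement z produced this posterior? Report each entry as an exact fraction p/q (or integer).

z = [1]

x̄ = F·x = [3, -6]
P̄ = F·P·Fᵀ + Q = [46 -45; -45 51]
S = H·P̄·Hᵀ + R = [106]
K = P̄·Hᵀ·S⁻¹ = [-43/106; 63/106]
x' − x̄ = [-559/106, 819/106] = K·y
y = (KᵀK)⁻¹·Kᵀ·(x' − x̄) = [13]
z = y + H·x̄ = [13] + [-12] = [1]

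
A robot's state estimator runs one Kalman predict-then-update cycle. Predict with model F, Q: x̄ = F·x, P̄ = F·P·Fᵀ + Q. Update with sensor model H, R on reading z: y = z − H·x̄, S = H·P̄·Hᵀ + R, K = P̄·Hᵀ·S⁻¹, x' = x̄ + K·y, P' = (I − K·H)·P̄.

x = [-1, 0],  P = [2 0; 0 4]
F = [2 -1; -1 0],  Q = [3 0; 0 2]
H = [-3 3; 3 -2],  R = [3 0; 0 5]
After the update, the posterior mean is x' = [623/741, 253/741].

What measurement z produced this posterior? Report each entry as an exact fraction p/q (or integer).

z = [-1, 3]

x̄ = F·x = [-2, 1]
P̄ = F·P·Fᵀ + Q = [15 -4; -4 4]
S = H·P̄·Hᵀ + R = [246 -219; -219 204]
K = P̄·Hᵀ·S⁻¹ = [-7/741 185/741; 172/741 112/741]
x' − x̄ = [2105/741, -488/741] = K·y
y = (KᵀK)⁻¹·Kᵀ·(x' − x̄) = [-10, 11]
z = y + H·x̄ = [-10, 11] + [9, -8] = [-1, 3]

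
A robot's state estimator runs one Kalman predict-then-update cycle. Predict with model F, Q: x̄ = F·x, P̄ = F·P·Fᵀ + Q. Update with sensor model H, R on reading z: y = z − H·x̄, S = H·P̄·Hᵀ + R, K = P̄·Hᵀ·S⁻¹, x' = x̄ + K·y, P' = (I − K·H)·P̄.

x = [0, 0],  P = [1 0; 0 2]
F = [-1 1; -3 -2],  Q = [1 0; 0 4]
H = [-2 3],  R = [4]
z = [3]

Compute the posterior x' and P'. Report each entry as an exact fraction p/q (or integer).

x' = [-33/221, 15/17]
P' = [763/221 38/17; 38/17 32/17]

x̄ = F·x = [0, 0]
P̄ = F·P·Fᵀ + Q = [4 -1; -1 21]
y = z − H·x̄ = [3]
S = H·P̄·Hᵀ + R = [221]
K = P̄·Hᵀ·S⁻¹ = [-11/221; 5/17]
x' = x̄ + K·y = [-33/221, 15/17]
P' = (I − K·H)·P̄ = [763/221 38/17; 38/17 32/17]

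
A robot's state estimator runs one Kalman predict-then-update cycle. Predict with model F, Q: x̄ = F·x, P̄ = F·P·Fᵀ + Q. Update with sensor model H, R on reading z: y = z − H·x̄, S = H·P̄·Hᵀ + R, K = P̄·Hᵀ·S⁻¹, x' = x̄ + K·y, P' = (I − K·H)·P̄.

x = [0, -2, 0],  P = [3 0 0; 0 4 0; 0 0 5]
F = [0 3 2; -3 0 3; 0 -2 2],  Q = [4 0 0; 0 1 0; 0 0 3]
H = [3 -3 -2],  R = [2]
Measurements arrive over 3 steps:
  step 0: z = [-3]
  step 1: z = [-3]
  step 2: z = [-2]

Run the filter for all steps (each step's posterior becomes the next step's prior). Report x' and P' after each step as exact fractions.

step 0: x' = [-5084/1223, -4347/1223, 752/1223], P' = [63776/1223 55212/1223 12748/1223; 55212/1223 53558/1223 2670/1223; 12748/1223 2670/1223 15297/1223]
step 1: x' = [5304835/2155524, 3100375/1077762, 406729/461898], P' = [42729849/718508 8928769/359254 7973107/153966; 8928769/359254 2074137/179627 1546957/76983; 7973107/153966 1546957/76983 10998466/230949]
step 2: x' = [-214757327594/31004946697, -36452377122/31004946697, -236810612508/31004946697], P' = [2193360354736/31004946697 890692627188/31004946697 1944306530216/31004946697; 890692627188/31004946697 397969648006/31004946697 741080700798/31004946697; 1944306530216/31004946697 741080700798/31004946697 1802797811207/31004946697]

step 0: x̄ = F·x = [-6, 0, 4]
step 0: P̄ = F·P·Fᵀ + Q = [60 30 -4; 30 73 30; -4 30 39]
step 0: y = z − H·x̄ = [23]
step 0: S = H·P̄·Hᵀ + R = [1223]
step 0: K = P̄·Hᵀ·S⁻¹ = [98/1223; -189/1223; -180/1223]
step 0: x' = x̄ + K·y = [-5084/1223, -4347/1223, 752/1223]
step 0: P' = (I − K·H)·P̄ = [63776/1223 55212/1223 12748/1223; 55212/1223 53558/1223 2670/1223; 12748/1223 2670/1223 15297/1223]
step 1: x̄ = F·x = [-11537/1223, 17508/1223, 10198/1223]
step 1: P̄ = F·P·Fᵀ + Q = [580142/1223 -457584/1223 -254820/1223; -457584/1223 483416/1223 330546/1223; -254820/1223 330546/1223 257729/1223]
step 1: y = z − H·x̄ = [103862/1223]
step 1: S = H·P̄·Hᵀ + R = [25866288/1223]
step 1: K = P̄·Hᵀ·S⁻¹ = [603803/4311048; -290341/2155524; -81127/923796]
step 1: x' = x̄ + K·y = [5304835/2155524, 3100375/1077762, 406729/461898]
step 1: P' = (I − K·H)·P̄ = [42729849/718508 8928769/359254 7973107/153966; 8928769/359254 2074137/179627 1546957/76983; 7973107/153966 1546957/76983 10998466/230949]
step 2: x̄ = F·x = [33597581/3233286, -10220299/2155524, -6454022/1616643]
step 2: P̄ = F·P·Fᵀ + Q = [872261881/1616643 -73073627/1077762 260925844/1616643; -73073627/1077762 23503209/718508 1930004/538881; 260925844/1616643 1930004/538881 127587133/1616643]
step 2: y = z − H·x̄ = [-358133497/6466572]
step 2: S = H·P̄·Hᵀ + R = [31004946697/6466572]
step 2: K = P̄·Hᵀ·S⁻¹ = [9695061106/31004946697; -1996232025/31004946697; 2040932920/31004946697]
step 2: x' = x̄ + K·y = [-214757327594/31004946697, -36452377122/31004946697, -236810612508/31004946697]
step 2: P' = (I − K·H)·P̄ = [2193360354736/31004946697 890692627188/31004946697 1944306530216/31004946697; 890692627188/31004946697 397969648006/31004946697 741080700798/31004946697; 1944306530216/31004946697 741080700798/31004946697 1802797811207/31004946697]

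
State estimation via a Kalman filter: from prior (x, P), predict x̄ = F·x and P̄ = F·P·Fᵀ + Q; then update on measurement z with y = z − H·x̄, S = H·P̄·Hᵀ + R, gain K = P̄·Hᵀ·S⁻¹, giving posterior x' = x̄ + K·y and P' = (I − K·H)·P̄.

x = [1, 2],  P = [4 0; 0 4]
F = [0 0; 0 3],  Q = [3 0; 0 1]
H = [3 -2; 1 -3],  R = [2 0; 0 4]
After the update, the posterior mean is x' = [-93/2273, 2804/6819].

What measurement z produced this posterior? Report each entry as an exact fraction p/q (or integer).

x̄ = F·x = [0, 6]
P̄ = F·P·Fᵀ + Q = [3 0; 0 37]
S = H·P̄·Hᵀ + R = [177 231; 231 340]
K = P̄·Hᵀ·S⁻¹ = [789/2273 -516/2273; 481/6819 -851/2273]
x' − x̄ = [-93/2273, -38110/6819] = K·y
y = (KᵀK)⁻¹·Kᵀ·(x' − x̄) = [11, 17]
z = y + H·x̄ = [11, 17] + [-12, -18] = [-1, -1]

z = [-1, -1]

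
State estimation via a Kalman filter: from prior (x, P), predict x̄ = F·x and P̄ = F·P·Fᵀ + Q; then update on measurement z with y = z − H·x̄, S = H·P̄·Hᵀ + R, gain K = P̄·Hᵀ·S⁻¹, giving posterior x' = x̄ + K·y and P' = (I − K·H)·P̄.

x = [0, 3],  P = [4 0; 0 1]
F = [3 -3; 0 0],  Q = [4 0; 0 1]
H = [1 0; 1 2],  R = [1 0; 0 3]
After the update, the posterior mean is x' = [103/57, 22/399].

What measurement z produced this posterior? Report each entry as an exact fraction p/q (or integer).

x̄ = F·x = [-9, 0]
P̄ = F·P·Fᵀ + Q = [49 0; 0 1]
S = H·P̄·Hᵀ + R = [50 49; 49 56]
K = P̄·Hᵀ·S⁻¹ = [49/57 7/57; -14/57 100/399]
x' − x̄ = [616/57, 22/399] = K·y
y = (KᵀK)⁻¹·Kᵀ·(x' − x̄) = [11, 11]
z = y + H·x̄ = [11, 11] + [-9, -9] = [2, 2]

z = [2, 2]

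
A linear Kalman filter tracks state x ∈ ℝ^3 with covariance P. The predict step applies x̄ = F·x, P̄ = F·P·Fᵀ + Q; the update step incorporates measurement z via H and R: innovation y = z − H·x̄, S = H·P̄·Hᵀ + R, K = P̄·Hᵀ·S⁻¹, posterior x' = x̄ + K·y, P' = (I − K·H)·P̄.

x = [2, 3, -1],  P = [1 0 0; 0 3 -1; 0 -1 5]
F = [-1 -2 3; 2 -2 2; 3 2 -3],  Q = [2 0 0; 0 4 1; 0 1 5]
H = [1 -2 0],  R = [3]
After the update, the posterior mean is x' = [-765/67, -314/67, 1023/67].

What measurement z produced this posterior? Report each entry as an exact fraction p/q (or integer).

x̄ = F·x = [-11, -4, 15]
P̄ = F·P·Fᵀ + Q = [72 50 -72; 50 48 -45; -72 -45 83]
S = H·P̄·Hᵀ + R = [67]
K = P̄·Hᵀ·S⁻¹ = [-28/67; -46/67; 18/67]
x' − x̄ = [-28/67, -46/67, 18/67] = K·y
y = (KᵀK)⁻¹·Kᵀ·(x' − x̄) = [1]
z = y + H·x̄ = [1] + [-3] = [-2]

z = [-2]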